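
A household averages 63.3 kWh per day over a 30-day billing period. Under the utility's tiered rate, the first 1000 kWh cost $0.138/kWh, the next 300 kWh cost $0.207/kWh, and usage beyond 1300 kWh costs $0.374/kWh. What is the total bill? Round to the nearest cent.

Usage = 63.3 kWh/day × 30 days = 1899 kWh
First 1000 kWh × $0.138 = $138.00
Next 300 kWh × $0.207 = $62.10
Remaining 599 kWh × $0.374 = $224.03
Total = $424.13

$424.13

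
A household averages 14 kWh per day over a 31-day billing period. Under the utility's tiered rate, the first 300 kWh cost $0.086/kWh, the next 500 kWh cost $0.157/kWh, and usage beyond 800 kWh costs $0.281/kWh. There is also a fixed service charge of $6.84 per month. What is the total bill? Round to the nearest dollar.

Usage = 14 kWh/day × 31 days = 434 kWh
First 300 kWh × $0.086 = $25.80
Next 134 kWh × $0.157 = $21.04
Remaining tier: 0 kWh (not reached)
Energy charge = $46.84; + service $6.84 = $53.68 ≈ $54

$54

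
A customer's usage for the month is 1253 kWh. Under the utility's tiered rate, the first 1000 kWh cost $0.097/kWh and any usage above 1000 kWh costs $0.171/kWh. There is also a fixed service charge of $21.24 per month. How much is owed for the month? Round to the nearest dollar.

$162

First 1000 kWh × $0.097 = $97.00
Remaining 253 kWh × $0.171 = $43.26
Energy charge = $140.26; + service $21.24 = $161.50 ≈ $162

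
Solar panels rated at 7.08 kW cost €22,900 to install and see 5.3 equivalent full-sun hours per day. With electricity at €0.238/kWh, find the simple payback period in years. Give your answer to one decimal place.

7.0 years

Daily generation = 7.08 kW × 5.3 h = 37.52 kWh
Annual generation = 37.52 × 365 = 13696 kWh
Annual savings = 13696 × €0.238 = €3,259.71
Payback = €22,900 / €3,259.71 = 7.03 years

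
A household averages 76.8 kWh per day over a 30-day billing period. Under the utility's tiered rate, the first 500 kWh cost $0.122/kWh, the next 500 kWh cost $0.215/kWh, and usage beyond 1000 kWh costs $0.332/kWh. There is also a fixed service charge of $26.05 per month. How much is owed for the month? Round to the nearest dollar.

$627

Usage = 76.8 kWh/day × 30 days = 2304 kWh
First 500 kWh × $0.122 = $61.00
Next 500 kWh × $0.215 = $107.50
Remaining 1304 kWh × $0.332 = $432.93
Energy charge = $601.43; + service $26.05 = $627.48 ≈ $627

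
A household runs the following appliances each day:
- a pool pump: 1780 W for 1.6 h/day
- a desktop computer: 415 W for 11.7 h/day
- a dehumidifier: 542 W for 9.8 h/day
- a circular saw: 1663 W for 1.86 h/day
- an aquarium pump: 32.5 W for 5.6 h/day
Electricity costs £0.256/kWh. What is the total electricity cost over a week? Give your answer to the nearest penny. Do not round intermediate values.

pool pump: 1780 W × 1.6 h × 7 d = 19,936 Wh = 19.94 kWh
desktop computer: 415 W × 11.7 h × 7 d = 33,988 Wh = 33.99 kWh
dehumidifier: 542 W × 9.8 h × 7 d = 37,181 Wh = 37.18 kWh
circular saw: 1663 W × 1.86 h × 7 d = 21,652 Wh = 21.65 kWh
aquarium pump: 32.5 W × 5.6 h × 7 d = 1,274 Wh = 1.274 kWh
Total energy = 19.94 + 33.99 + 37.18 + 21.65 + 1.274 = 114 kWh
Cost = 114 kWh × £0.256 = £29.19

£29.19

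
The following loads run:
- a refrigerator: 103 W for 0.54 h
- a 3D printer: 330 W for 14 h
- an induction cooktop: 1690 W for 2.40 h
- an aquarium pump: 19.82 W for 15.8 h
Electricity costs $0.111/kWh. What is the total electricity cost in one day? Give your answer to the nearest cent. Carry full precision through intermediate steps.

refrigerator: 103 W × 0.54 h = 56 Wh = 0.05562 kWh
3D printer: 330 W × 14 h = 4,620 Wh = 4.62 kWh
induction cooktop: 1690 W × 2.40 h = 4,056 Wh = 4.056 kWh
aquarium pump: 19.82 W × 15.8 h = 313 Wh = 0.3132 kWh
Total energy = 0.05562 + 4.62 + 4.056 + 0.3132 = 9.045 kWh
Cost = 9.045 kWh × $0.111 = $1.00

$1.00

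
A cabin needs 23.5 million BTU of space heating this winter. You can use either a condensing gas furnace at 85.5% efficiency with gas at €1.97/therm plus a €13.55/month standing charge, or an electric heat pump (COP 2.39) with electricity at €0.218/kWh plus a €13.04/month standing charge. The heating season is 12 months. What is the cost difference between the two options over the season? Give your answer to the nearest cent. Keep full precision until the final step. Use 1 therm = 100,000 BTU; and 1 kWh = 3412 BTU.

€80.65

Heat load = 23.5 × 10⁶ BTU = 23,500,000 BTU
Gas: input = 23,500,000 / 0.855 = 27,485,380 BTU = 274.9 therm → 274.9 × €1.97 = €541.46; + 12 × €13.55 standing = €704.06
Heat pump: 23,500,000 BTU / 3412 = 6,887 kWh heat; / 2.39 = 2,882 kWh in → × €0.218 = €628.23; + 12 × €13.04 standing = €784.71
Difference = |€704.06 − €784.71| = €80.65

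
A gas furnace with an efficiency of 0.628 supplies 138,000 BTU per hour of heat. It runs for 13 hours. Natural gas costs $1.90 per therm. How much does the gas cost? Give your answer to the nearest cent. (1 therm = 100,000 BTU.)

Heat delivered = 138,000 BTU/h × 13 h = 1,794,000 BTU
Gas input = 1,794,000 / 0.628 = 2,856,688 BTU
= 2,856,688 / 100,000 = 28.57 therm
Cost = 28.57 × $1.90/therm = $54.28

$54.28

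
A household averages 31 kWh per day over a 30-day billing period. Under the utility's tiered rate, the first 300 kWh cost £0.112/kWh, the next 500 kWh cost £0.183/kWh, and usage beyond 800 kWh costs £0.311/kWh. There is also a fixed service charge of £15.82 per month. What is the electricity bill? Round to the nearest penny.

£181.35

Usage = 31 kWh/day × 30 days = 930 kWh
First 300 kWh × £0.112 = £33.60
Next 500 kWh × £0.183 = £91.50
Remaining 130 kWh × £0.311 = £40.43
Energy charge = £165.53; + service £15.82 = £181.35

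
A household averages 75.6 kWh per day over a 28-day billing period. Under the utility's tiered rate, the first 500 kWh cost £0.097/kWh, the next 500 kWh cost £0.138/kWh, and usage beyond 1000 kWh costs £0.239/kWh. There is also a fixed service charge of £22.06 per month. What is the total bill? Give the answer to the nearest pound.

£406

Usage = 75.6 kWh/day × 28 days = 2116.8 kWh
First 500 kWh × £0.097 = £48.50
Next 500 kWh × £0.138 = £69.00
Remaining 1116.8 kWh × £0.239 = £266.92
Energy charge = £384.42; + service £22.06 = £406.48 ≈ £406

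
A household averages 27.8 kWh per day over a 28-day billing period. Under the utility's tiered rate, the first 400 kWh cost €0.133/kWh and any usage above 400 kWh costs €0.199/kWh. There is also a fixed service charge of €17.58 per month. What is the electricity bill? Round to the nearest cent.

Usage = 27.8 kWh/day × 28 days = 778.4 kWh
First 400 kWh × €0.133 = €53.20
Remaining 378.4 kWh × €0.199 = €75.30
Energy charge = €128.50; + service €17.58 = €146.08

€146.08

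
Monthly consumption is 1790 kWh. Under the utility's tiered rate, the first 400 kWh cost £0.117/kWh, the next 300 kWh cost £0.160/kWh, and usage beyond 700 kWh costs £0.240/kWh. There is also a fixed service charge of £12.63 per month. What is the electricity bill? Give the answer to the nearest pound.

First 400 kWh × £0.117 = £46.80
Next 300 kWh × £0.160 = £48.00
Remaining 1090 kWh × £0.240 = £261.60
Energy charge = £356.40; + service £12.63 = £369.03 ≈ £369

£369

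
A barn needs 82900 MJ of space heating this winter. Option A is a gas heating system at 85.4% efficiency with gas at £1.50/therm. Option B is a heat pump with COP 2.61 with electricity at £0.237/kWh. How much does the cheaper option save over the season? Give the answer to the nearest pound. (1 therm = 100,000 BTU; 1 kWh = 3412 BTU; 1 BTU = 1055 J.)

Heat load = 82900 MJ = 82,900,000,000 J / 1055 = 78,578,199 BTU
Gas: input = 78,578,199 / 0.854 = 92,011,943 BTU = 920.1 therm → 920.1 × £1.50 = £1,380.18
Heat pump: 78,578,199 BTU / 3412 = 23,030 kWh heat; / 2.61 = 8,824 kWh in → × £0.237 = £2,091.23
Difference = |£1,380.18 − £2,091.23| = £711.05 ≈ £711

£711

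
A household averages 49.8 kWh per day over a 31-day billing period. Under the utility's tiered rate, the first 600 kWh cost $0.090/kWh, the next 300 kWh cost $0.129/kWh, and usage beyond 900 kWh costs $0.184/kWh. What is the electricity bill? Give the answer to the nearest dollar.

Usage = 49.8 kWh/day × 31 days = 1543.8 kWh
First 600 kWh × $0.090 = $54.00
Next 300 kWh × $0.129 = $38.70
Remaining 643.8 kWh × $0.184 = $118.46
Total = $211.16 ≈ $211

$211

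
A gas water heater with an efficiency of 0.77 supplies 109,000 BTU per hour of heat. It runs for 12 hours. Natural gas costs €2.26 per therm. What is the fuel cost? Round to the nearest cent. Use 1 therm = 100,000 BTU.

Heat delivered = 109,000 BTU/h × 12 h = 1,308,000 BTU
Gas input = 1,308,000 / 0.77 = 1,698,701 BTU
= 1,698,701 / 100,000 = 16.99 therm
Cost = 16.99 × €2.26/therm = €38.39

€38.39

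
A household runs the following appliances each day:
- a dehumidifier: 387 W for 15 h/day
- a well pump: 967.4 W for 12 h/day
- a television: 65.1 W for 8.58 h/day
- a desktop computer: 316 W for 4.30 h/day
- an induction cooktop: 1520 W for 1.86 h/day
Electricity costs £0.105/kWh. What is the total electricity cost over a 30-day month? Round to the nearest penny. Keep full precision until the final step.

£69.80

dehumidifier: 387 W × 15 h × 30 d = 174,150 Wh = 174.2 kWh
well pump: 967.4 W × 12 h × 30 d = 348,264 Wh = 348.3 kWh
television: 65.1 W × 8.58 h × 30 d = 16,757 Wh = 16.76 kWh
desktop computer: 316 W × 4.30 h × 30 d = 40,764 Wh = 40.76 kWh
induction cooktop: 1520 W × 1.86 h × 30 d = 84,816 Wh = 84.82 kWh
Total energy = 174.2 + 348.3 + 16.76 + 40.76 + 84.82 = 664.8 kWh
Cost = 664.8 kWh × £0.105 = £69.80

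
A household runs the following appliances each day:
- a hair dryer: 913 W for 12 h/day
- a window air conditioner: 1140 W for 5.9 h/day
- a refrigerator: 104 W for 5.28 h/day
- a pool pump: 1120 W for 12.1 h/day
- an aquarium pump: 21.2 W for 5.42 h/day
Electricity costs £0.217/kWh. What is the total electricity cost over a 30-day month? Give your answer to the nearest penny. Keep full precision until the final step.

hair dryer: 913 W × 12 h × 30 d = 328,680 Wh = 328.7 kWh
window air conditioner: 1140 W × 5.9 h × 30 d = 201,780 Wh = 201.8 kWh
refrigerator: 104 W × 5.28 h × 30 d = 16,474 Wh = 16.47 kWh
pool pump: 1120 W × 12.1 h × 30 d = 406,560 Wh = 406.6 kWh
aquarium pump: 21.2 W × 5.42 h × 30 d = 3,447 Wh = 3.447 kWh
Total energy = 328.7 + 201.8 + 16.47 + 406.6 + 3.447 = 956.9 kWh
Cost = 956.9 kWh × £0.217 = £207.66

£207.66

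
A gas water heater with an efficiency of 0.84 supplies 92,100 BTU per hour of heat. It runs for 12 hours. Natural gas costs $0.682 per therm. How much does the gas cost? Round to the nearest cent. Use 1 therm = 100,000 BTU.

$8.97

Heat delivered = 92,100 BTU/h × 12 h = 1,105,200 BTU
Gas input = 1,105,200 / 0.84 = 1,315,714 BTU
= 1,315,714 / 100,000 = 13.16 therm
Cost = 13.16 × $0.682/therm = $8.97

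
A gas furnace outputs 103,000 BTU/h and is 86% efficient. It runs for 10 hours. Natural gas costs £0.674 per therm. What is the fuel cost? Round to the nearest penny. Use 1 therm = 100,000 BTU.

Heat delivered = 103,000 BTU/h × 10 h = 1,030,000 BTU
Gas input = 1,030,000 / 0.86 = 1,197,674 BTU
= 1,197,674 / 100,000 = 11.98 therm
Cost = 11.98 × £0.674/therm = £8.07

£8.07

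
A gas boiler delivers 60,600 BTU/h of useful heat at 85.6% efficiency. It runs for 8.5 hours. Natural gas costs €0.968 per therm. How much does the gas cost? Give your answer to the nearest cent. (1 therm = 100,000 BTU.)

€5.82

Heat delivered = 60,600 BTU/h × 8.5 h = 515,100 BTU
Gas input = 515,100 / 0.856 = 601,752 BTU
= 601,752 / 100,000 = 6.018 therm
Cost = 6.018 × €0.968/therm = €5.82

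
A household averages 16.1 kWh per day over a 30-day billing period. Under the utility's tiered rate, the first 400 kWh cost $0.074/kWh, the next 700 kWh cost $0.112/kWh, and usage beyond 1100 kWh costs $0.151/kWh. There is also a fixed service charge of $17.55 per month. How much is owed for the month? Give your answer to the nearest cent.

Usage = 16.1 kWh/day × 30 days = 483 kWh
First 400 kWh × $0.074 = $29.60
Next 83 kWh × $0.112 = $9.30
Remaining tier: 0 kWh (not reached)
Energy charge = $38.90; + service $17.55 = $56.45

$56.45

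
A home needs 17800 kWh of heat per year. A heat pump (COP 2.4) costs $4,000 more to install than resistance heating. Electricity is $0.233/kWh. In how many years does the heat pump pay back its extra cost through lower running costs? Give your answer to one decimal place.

1.7 years

Resistance: 17800 kWh × $0.233 = $4,147.40/yr
Heat pump: 17800 / 2.4 = 7417 kWh in → × $0.233 = $1,728.08/yr
Annual savings = $2,419.32
Payback = $4,000 / $2,419.32 = 1.65 years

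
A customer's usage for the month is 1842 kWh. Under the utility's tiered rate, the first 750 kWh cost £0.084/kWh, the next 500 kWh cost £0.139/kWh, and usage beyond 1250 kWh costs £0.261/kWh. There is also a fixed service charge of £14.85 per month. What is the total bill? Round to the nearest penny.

First 750 kWh × £0.084 = £63.00
Next 500 kWh × £0.139 = £69.50
Remaining 592 kWh × £0.261 = £154.51
Energy charge = £287.01; + service £14.85 = £301.86

£301.86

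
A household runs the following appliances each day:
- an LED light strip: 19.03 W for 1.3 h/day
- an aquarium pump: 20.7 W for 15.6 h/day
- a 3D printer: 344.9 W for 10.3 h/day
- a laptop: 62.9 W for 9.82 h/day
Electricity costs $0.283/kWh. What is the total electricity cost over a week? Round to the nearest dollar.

LED light strip: 19.03 W × 1.3 h × 7 d = 173 Wh = 0.1732 kWh
aquarium pump: 20.7 W × 15.6 h × 7 d = 2,260 Wh = 2.26 kWh
3D printer: 344.9 W × 10.3 h × 7 d = 24,867 Wh = 24.87 kWh
laptop: 62.9 W × 9.82 h × 7 d = 4,324 Wh = 4.324 kWh
Total energy = 0.1732 + 2.26 + 24.87 + 4.324 = 31.62 kWh
Cost = 31.62 kWh × $0.283 = $8.95 ≈ $9

$9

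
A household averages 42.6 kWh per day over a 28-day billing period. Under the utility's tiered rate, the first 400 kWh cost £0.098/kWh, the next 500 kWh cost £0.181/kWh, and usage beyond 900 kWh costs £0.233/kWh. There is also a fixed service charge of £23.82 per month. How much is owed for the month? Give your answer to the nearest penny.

Usage = 42.6 kWh/day × 28 days = 1192.8 kWh
First 400 kWh × £0.098 = £39.20
Next 500 kWh × £0.181 = £90.50
Remaining 292.8 kWh × £0.233 = £68.22
Energy charge = £197.92; + service £23.82 = £221.74

£221.74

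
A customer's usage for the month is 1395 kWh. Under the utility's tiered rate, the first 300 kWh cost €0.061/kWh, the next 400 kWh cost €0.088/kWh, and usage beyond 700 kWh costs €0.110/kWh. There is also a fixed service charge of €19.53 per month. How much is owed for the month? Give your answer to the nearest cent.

€149.48

First 300 kWh × €0.061 = €18.30
Next 400 kWh × €0.088 = €35.20
Remaining 695 kWh × €0.110 = €76.45
Energy charge = €129.95; + service €19.53 = €149.48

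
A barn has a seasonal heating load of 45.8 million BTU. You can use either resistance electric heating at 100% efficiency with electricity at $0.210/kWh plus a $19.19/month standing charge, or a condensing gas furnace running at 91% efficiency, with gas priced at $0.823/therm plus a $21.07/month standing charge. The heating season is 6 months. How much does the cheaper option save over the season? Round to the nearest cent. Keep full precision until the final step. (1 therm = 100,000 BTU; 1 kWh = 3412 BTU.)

$2393.38

Heat load = 45.8 × 10⁶ BTU = 45,800,000 BTU
Gas: input = 45,800,000 / 0.91 = 50,329,670 BTU = 503.3 therm → 503.3 × $0.823 = $414.21; + 6 × $21.07 standing = $540.63
Electric: 45,800,000 BTU / 3412 = 13,420 kWh → × $0.210 = $2,818.87; + 6 × $19.19 standing = $2,934.01
Difference = |$540.63 − $2,934.01| = $2,393.38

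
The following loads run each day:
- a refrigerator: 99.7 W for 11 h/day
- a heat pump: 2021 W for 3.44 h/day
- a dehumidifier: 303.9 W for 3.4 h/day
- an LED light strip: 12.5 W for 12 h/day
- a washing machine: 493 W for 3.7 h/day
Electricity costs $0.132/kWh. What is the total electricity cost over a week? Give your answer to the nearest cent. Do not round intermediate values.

refrigerator: 99.7 W × 11 h × 7 d = 7,677 Wh = 7.677 kWh
heat pump: 2021 W × 3.44 h × 7 d = 48,666 Wh = 48.67 kWh
dehumidifier: 303.9 W × 3.4 h × 7 d = 7,233 Wh = 7.233 kWh
LED light strip: 12.5 W × 12 h × 7 d = 1,050 Wh = 1.05 kWh
washing machine: 493 W × 3.7 h × 7 d = 12,769 Wh = 12.77 kWh
Total energy = 7.677 + 48.67 + 7.233 + 1.05 + 12.77 = 77.39 kWh
Cost = 77.39 kWh × $0.132 = $10.22

$10.22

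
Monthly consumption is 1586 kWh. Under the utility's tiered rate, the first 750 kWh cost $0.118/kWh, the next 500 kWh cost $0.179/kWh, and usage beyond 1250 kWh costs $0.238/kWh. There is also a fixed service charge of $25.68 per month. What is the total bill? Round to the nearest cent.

$283.65

First 750 kWh × $0.118 = $88.50
Next 500 kWh × $0.179 = $89.50
Remaining 336 kWh × $0.238 = $79.97
Energy charge = $257.97; + service $25.68 = $283.65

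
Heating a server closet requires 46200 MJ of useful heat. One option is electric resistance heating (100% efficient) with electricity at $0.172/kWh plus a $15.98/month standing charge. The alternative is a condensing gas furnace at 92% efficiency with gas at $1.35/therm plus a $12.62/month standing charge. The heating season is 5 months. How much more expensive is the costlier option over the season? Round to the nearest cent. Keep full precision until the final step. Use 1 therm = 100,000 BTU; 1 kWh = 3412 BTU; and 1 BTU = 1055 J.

$1581.75

Heat load = 46200 MJ = 46,200,000,000 J / 1055 = 43,791,469 BTU
Gas: input = 43,791,469 / 0.92 = 47,599,423 BTU = 476 therm → 476 × $1.35 = $642.59; + 5 × $12.62 standing = $705.69
Electric: 43,791,469 BTU / 3412 = 12,830 kWh → × $0.172 = $2,207.54; + 5 × $15.98 standing = $2,287.44
Difference = |$705.69 − $2,287.44| = $1,581.75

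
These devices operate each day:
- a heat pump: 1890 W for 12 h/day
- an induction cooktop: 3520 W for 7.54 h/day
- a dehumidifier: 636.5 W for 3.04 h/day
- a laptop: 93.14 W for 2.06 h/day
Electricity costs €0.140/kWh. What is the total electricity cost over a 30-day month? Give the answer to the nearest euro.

€216

heat pump: 1890 W × 12 h × 30 d = 680,400 Wh = 680.4 kWh
induction cooktop: 3520 W × 7.54 h × 30 d = 796,224 Wh = 796.2 kWh
dehumidifier: 636.5 W × 3.04 h × 30 d = 58,049 Wh = 58.05 kWh
laptop: 93.14 W × 2.06 h × 30 d = 5,756 Wh = 5.756 kWh
Total energy = 680.4 + 796.2 + 58.05 + 5.756 = 1,540 kWh
Cost = 1,540 kWh × €0.140 = €215.66 ≈ €216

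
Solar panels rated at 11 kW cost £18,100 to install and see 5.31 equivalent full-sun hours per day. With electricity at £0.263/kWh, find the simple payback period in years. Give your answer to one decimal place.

3.2 years

Daily generation = 11 kW × 5.31 h = 58.41 kWh
Annual generation = 58.41 × 365 = 21320 kWh
Annual savings = 21320 × £0.263 = £5,607.07
Payback = £18,100 / £5,607.07 = 3.23 years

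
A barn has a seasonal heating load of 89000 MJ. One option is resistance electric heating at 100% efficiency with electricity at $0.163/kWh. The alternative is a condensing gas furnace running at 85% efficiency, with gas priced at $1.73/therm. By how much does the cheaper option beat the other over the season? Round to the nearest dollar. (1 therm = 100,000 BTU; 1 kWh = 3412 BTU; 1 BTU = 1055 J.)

$2313

Heat load = 89000 MJ = 89,000,000,000 J / 1055 = 84,360,190 BTU
Gas: input = 84,360,190 / 0.85 = 99,247,282 BTU = 992.5 therm → 992.5 × $1.73 = $1,716.98
Electric: 84,360,190 BTU / 3412 = 24,720 kWh → × $0.163 = $4,030.10
Difference = |$1,716.98 − $4,030.10| = $2,313.12 ≈ $2313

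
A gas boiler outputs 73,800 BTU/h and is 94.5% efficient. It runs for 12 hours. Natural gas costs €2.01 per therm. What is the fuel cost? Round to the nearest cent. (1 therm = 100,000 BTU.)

Heat delivered = 73,800 BTU/h × 12 h = 885,600 BTU
Gas input = 885,600 / 0.945 = 937,143 BTU
= 937,143 / 100,000 = 9.371 therm
Cost = 9.371 × €2.01/therm = €18.84

€18.84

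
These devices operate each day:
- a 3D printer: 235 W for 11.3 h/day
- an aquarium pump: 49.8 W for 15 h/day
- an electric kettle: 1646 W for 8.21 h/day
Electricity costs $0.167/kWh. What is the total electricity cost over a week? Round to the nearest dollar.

3D printer: 235 W × 11.3 h × 7 d = 18,588 Wh = 18.59 kWh
aquarium pump: 49.8 W × 15 h × 7 d = 5,229 Wh = 5.229 kWh
electric kettle: 1646 W × 8.21 h × 7 d = 94,596 Wh = 94.6 kWh
Total energy = 18.59 + 5.229 + 94.6 = 118.4 kWh
Cost = 118.4 kWh × $0.167 = $19.77 ≈ $20

$20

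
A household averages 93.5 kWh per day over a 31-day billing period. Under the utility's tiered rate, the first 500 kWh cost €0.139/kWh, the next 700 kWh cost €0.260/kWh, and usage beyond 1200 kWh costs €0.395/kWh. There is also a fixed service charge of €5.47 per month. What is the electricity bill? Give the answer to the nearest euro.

Usage = 93.5 kWh/day × 31 days = 2898.5 kWh
First 500 kWh × €0.139 = €69.50
Next 700 kWh × €0.260 = €182.00
Remaining 1698.5 kWh × €0.395 = €670.91
Energy charge = €922.41; + service €5.47 = €927.88 ≈ €928

€928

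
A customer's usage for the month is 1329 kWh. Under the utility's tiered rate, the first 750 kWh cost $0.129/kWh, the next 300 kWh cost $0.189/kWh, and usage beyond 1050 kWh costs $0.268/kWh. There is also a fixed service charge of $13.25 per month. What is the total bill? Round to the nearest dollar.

$241

First 750 kWh × $0.129 = $96.75
Next 300 kWh × $0.189 = $56.70
Remaining 279 kWh × $0.268 = $74.77
Energy charge = $228.22; + service $13.25 = $241.47 ≈ $241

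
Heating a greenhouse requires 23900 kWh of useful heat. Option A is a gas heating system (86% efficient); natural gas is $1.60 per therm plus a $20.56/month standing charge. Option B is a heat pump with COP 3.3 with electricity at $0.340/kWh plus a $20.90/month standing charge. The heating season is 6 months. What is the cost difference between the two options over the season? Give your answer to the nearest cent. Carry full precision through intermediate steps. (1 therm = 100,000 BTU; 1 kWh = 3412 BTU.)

$947.31

Heat load = 23900 kWh × 3412 = 81,546,800 BTU
Gas: input = 81,546,800 / 0.86 = 94,821,860 BTU = 948.2 therm → 948.2 × $1.60 = $1,517.15; + 6 × $20.56 standing = $1,640.51
Heat pump: 81,546,800 BTU / 3412 = 23,900 kWh heat; / 3.3 = 7,242 kWh in → × $0.340 = $2,462.42; + 6 × $20.90 standing = $2,587.82
Difference = |$1,640.51 − $2,587.82| = $947.31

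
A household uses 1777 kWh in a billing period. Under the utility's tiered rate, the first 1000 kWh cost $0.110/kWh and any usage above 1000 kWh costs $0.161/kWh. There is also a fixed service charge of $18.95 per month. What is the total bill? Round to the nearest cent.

$254.05

First 1000 kWh × $0.110 = $110.00
Remaining 777 kWh × $0.161 = $125.10
Energy charge = $235.10; + service $18.95 = $254.05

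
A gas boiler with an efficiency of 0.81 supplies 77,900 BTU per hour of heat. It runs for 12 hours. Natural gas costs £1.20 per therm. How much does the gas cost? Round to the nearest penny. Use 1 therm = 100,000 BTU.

Heat delivered = 77,900 BTU/h × 12 h = 934,800 BTU
Gas input = 934,800 / 0.81 = 1,154,074 BTU
= 1,154,074 / 100,000 = 11.54 therm
Cost = 11.54 × £1.20/therm = £13.85

£13.85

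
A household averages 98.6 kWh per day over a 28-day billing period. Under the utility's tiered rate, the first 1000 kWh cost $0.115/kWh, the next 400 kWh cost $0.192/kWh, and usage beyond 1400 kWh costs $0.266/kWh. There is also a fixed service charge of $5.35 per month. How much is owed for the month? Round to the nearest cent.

Usage = 98.6 kWh/day × 28 days = 2760.8 kWh
First 1000 kWh × $0.115 = $115.00
Next 400 kWh × $0.192 = $76.80
Remaining 1360.8 kWh × $0.266 = $361.97
Energy charge = $553.77; + service $5.35 = $559.12

$559.12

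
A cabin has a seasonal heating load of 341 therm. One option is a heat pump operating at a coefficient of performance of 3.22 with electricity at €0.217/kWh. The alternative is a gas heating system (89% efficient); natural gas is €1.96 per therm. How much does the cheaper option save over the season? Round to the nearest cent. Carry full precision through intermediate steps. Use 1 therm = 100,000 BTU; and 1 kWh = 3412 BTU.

Heat load = 341 therm × 100,000 = 34,100,000 BTU
Gas: input = 34,100,000 / 0.89 = 38,314,607 BTU = 383.1 therm → 383.1 × €1.96 = €750.97
Heat pump: 34,100,000 BTU / 3412 = 9,994 kWh heat; / 3.22 = 3,104 kWh in → × €0.217 = €673.52
Difference = |€750.97 − €673.52| = €77.45

€77.45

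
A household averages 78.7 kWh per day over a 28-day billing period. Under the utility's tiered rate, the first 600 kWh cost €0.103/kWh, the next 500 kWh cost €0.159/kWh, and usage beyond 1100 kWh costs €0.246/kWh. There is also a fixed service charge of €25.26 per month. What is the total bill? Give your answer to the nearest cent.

Usage = 78.7 kWh/day × 28 days = 2203.6 kWh
First 600 kWh × €0.103 = €61.80
Next 500 kWh × €0.159 = €79.50
Remaining 1103.6 kWh × €0.246 = €271.49
Energy charge = €412.79; + service €25.26 = €438.05

€438.05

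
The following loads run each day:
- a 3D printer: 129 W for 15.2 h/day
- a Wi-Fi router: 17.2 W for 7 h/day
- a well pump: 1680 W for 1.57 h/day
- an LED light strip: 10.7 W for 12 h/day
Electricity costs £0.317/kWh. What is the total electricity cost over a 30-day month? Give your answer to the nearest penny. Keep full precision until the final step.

£46.10

3D printer: 129 W × 15.2 h × 30 d = 58,824 Wh = 58.82 kWh
Wi-Fi router: 17.2 W × 7 h × 30 d = 3,612 Wh = 3.612 kWh
well pump: 1680 W × 1.57 h × 30 d = 79,128 Wh = 79.13 kWh
LED light strip: 10.7 W × 12 h × 30 d = 3,852 Wh = 3.852 kWh
Total energy = 58.82 + 3.612 + 79.13 + 3.852 = 145.4 kWh
Cost = 145.4 kWh × £0.317 = £46.10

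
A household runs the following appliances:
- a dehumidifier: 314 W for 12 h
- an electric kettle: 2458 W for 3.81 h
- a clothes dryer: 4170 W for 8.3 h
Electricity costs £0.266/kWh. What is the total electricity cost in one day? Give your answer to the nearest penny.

£12.70

dehumidifier: 314 W × 12 h = 3,768 Wh = 3.768 kWh
electric kettle: 2458 W × 3.81 h = 9,365 Wh = 9.365 kWh
clothes dryer: 4170 W × 8.3 h = 34,611 Wh = 34.61 kWh
Total energy = 3.768 + 9.365 + 34.61 = 47.74 kWh
Cost = 47.74 kWh × £0.266 = £12.70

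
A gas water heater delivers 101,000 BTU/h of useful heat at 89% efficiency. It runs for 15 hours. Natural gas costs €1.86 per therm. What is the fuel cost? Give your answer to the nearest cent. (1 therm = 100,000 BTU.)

Heat delivered = 101,000 BTU/h × 15 h = 1,515,000 BTU
Gas input = 1,515,000 / 0.89 = 1,702,247 BTU
= 1,702,247 / 100,000 = 17.02 therm
Cost = 17.02 × €1.86/therm = €31.66

€31.66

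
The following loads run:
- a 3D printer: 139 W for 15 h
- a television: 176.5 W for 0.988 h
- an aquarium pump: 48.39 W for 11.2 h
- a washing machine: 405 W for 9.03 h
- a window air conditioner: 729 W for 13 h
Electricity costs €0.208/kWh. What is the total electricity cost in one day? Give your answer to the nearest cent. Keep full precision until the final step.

€3.31

3D printer: 139 W × 15 h = 2,085 Wh = 2.085 kWh
television: 176.5 W × 0.988 h = 174 Wh = 0.1744 kWh
aquarium pump: 48.39 W × 11.2 h = 542 Wh = 0.542 kWh
washing machine: 405 W × 9.03 h = 3,657 Wh = 3.657 kWh
window air conditioner: 729 W × 13 h = 9,477 Wh = 9.477 kWh
Total energy = 2.085 + 0.1744 + 0.542 + 3.657 + 9.477 = 15.94 kWh
Cost = 15.94 kWh × €0.208 = €3.31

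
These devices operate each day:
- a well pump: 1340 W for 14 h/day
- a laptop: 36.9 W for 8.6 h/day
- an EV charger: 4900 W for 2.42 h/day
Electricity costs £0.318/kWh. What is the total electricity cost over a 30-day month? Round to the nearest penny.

£295.12

well pump: 1340 W × 14 h × 30 d = 562,800 Wh = 562.8 kWh
laptop: 36.9 W × 8.6 h × 30 d = 9,520 Wh = 9.52 kWh
EV charger: 4900 W × 2.42 h × 30 d = 355,740 Wh = 355.7 kWh
Total energy = 562.8 + 9.52 + 355.7 = 928.1 kWh
Cost = 928.1 kWh × £0.318 = £295.12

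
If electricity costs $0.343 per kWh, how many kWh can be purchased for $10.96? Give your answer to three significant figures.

32 kWh

$10.96 / $0.343 per kWh = 31.95 kWh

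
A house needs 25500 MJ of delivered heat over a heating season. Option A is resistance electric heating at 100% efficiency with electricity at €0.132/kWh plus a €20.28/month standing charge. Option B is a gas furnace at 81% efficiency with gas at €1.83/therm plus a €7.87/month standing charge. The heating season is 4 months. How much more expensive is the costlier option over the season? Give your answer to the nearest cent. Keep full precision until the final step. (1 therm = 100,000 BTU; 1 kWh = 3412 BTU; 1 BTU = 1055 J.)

Heat load = 25500 MJ = 25,500,000,000 J / 1055 = 24,170,616 BTU
Gas: input = 24,170,616 / 0.81 = 29,840,267 BTU = 298.4 therm → 298.4 × €1.83 = €546.08; + 4 × €7.87 standing = €577.56
Electric: 24,170,616 BTU / 3412 = 7,084 kWh → × €0.132 = €935.09; + 4 × €20.28 standing = €1,016.21
Difference = |€577.56 − €1,016.21| = €438.65

€438.65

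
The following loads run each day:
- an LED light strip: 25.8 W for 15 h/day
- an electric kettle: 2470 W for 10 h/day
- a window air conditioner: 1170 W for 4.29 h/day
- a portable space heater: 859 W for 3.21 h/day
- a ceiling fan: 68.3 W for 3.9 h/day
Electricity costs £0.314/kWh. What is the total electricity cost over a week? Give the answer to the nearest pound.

LED light strip: 25.8 W × 15 h × 7 d = 2,709 Wh = 2.709 kWh
electric kettle: 2470 W × 10 h × 7 d = 172,900 Wh = 172.9 kWh
window air conditioner: 1170 W × 4.29 h × 7 d = 35,135 Wh = 35.14 kWh
portable space heater: 859 W × 3.21 h × 7 d = 19,302 Wh = 19.3 kWh
ceiling fan: 68.3 W × 3.9 h × 7 d = 1,865 Wh = 1.865 kWh
Total energy = 2.709 + 172.9 + 35.14 + 19.3 + 1.865 = 231.9 kWh
Cost = 231.9 kWh × £0.314 = £72.82 ≈ £73

£73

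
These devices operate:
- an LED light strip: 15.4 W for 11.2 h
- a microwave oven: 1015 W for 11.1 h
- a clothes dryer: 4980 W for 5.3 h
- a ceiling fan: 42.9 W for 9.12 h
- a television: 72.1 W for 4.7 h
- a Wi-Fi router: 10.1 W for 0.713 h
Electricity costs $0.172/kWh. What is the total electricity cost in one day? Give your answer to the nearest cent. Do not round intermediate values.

$6.63

LED light strip: 15.4 W × 11.2 h = 172 Wh = 0.1725 kWh
microwave oven: 1015 W × 11.1 h = 11,266 Wh = 11.27 kWh
clothes dryer: 4980 W × 5.3 h = 26,394 Wh = 26.39 kWh
ceiling fan: 42.9 W × 9.12 h = 391 Wh = 0.3912 kWh
television: 72.1 W × 4.7 h = 339 Wh = 0.3389 kWh
Wi-Fi router: 10.1 W × 0.713 h = 7 Wh = 0.007201 kWh
Total energy = 0.1725 + 11.27 + 26.39 + 0.3912 + 0.3389 + 0.007201 = 38.57 kWh
Cost = 38.57 kWh × $0.172 = $6.63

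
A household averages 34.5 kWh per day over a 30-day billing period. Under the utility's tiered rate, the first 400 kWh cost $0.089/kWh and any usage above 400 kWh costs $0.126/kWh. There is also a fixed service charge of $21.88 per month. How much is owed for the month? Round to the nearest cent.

Usage = 34.5 kWh/day × 30 days = 1035 kWh
First 400 kWh × $0.089 = $35.60
Remaining 635 kWh × $0.126 = $80.01
Energy charge = $115.61; + service $21.88 = $137.49

$137.49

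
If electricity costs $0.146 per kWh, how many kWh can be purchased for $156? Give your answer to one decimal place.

1068.5 kWh

$156 / $0.146 per kWh = 1,068 kWh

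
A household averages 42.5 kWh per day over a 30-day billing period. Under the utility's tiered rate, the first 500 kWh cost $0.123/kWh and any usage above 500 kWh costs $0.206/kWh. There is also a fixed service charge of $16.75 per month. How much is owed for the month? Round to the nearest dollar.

Usage = 42.5 kWh/day × 30 days = 1275 kWh
First 500 kWh × $0.123 = $61.50
Remaining 775 kWh × $0.206 = $159.65
Energy charge = $221.15; + service $16.75 = $237.90 ≈ $238

$238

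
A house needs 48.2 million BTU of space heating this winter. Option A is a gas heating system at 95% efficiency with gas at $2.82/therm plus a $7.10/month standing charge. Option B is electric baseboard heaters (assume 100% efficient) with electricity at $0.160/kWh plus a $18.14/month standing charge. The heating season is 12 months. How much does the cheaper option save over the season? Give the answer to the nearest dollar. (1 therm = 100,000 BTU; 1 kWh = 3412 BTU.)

Heat load = 48.2 × 10⁶ BTU = 48,200,000 BTU
Gas: input = 48,200,000 / 0.95 = 50,736,842 BTU = 507.4 therm → 507.4 × $2.82 = $1,430.78; + 12 × $7.10 standing = $1,515.98
Electric: 48,200,000 BTU / 3412 = 14,130 kWh → × $0.160 = $2,260.26; + 12 × $18.14 standing = $2,477.94
Difference = |$1,515.98 − $2,477.94| = $961.96 ≈ $962

$962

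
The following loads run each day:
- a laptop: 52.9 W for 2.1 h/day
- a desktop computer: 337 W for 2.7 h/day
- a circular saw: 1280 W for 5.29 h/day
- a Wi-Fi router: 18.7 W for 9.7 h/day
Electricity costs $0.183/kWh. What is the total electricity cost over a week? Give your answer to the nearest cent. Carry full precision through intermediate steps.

$10.21

laptop: 52.9 W × 2.1 h × 7 d = 778 Wh = 0.7776 kWh
desktop computer: 337 W × 2.7 h × 7 d = 6,369 Wh = 6.369 kWh
circular saw: 1280 W × 5.29 h × 7 d = 47,398 Wh = 47.4 kWh
Wi-Fi router: 18.7 W × 9.7 h × 7 d = 1,270 Wh = 1.27 kWh
Total energy = 0.7776 + 6.369 + 47.4 + 1.27 = 55.82 kWh
Cost = 55.82 kWh × $0.183 = $10.21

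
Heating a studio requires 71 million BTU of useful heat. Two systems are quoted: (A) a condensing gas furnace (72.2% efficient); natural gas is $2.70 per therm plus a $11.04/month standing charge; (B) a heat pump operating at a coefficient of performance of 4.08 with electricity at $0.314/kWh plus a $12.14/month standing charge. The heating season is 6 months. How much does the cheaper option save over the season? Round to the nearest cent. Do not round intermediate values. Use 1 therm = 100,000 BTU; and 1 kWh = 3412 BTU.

$1047.05

Heat load = 71 × 10⁶ BTU = 71,000,000 BTU
Gas: input = 71,000,000 / 0.722 = 98,337,950 BTU = 983.4 therm → 983.4 × $2.70 = $2,655.12; + 6 × $11.04 standing = $2,721.36
Heat pump: 71,000,000 BTU / 3412 = 20,810 kWh heat; / 4.08 = 5,100 kWh in → × $0.314 = $1,601.47; + 6 × $12.14 standing = $1,674.31
Difference = |$2,721.36 − $1,674.31| = $1,047.05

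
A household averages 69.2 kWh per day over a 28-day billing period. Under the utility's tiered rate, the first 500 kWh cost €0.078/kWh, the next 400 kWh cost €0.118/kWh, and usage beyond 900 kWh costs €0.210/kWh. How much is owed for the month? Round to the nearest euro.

€304

Usage = 69.2 kWh/day × 28 days = 1937.6 kWh
First 500 kWh × €0.078 = €39.00
Next 400 kWh × €0.118 = €47.20
Remaining 1037.6 kWh × €0.210 = €217.90
Total = €304.10 ≈ €304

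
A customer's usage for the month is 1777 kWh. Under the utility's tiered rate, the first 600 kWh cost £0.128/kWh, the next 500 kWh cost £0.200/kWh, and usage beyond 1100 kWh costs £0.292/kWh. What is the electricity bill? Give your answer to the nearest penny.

£374.48

First 600 kWh × £0.128 = £76.80
Next 500 kWh × £0.200 = £100.00
Remaining 677 kWh × £0.292 = £197.68
Total = £374.48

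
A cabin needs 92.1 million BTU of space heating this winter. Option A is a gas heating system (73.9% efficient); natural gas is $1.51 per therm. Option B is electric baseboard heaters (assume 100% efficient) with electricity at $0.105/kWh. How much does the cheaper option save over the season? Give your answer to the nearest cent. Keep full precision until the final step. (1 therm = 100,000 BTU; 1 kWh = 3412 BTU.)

$952.38

Heat load = 92.1 × 10⁶ BTU = 92,100,000 BTU
Gas: input = 92,100,000 / 0.739 = 124,627,876 BTU = 1,246 therm → 1,246 × $1.51 = $1,881.88
Electric: 92,100,000 BTU / 3412 = 26,990 kWh → × $0.105 = $2,834.26
Difference = |$1,881.88 − $2,834.26| = $952.38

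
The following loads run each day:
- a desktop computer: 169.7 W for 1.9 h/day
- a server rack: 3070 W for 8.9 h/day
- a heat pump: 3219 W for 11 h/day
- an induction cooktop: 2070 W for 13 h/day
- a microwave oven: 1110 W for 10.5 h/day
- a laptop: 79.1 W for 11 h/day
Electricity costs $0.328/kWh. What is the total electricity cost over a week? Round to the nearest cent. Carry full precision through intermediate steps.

$235.32

desktop computer: 169.7 W × 1.9 h × 7 d = 2,257 Wh = 2.257 kWh
server rack: 3070 W × 8.9 h × 7 d = 191,261 Wh = 191.3 kWh
heat pump: 3219 W × 11 h × 7 d = 247,863 Wh = 247.9 kWh
induction cooktop: 2070 W × 13 h × 7 d = 188,370 Wh = 188.4 kWh
microwave oven: 1110 W × 10.5 h × 7 d = 81,585 Wh = 81.58 kWh
laptop: 79.1 W × 11 h × 7 d = 6,091 Wh = 6.091 kWh
Total energy = 2.257 + 191.3 + 247.9 + 188.4 + 81.58 + 6.091 = 717.4 kWh
Cost = 717.4 kWh × $0.328 = $235.32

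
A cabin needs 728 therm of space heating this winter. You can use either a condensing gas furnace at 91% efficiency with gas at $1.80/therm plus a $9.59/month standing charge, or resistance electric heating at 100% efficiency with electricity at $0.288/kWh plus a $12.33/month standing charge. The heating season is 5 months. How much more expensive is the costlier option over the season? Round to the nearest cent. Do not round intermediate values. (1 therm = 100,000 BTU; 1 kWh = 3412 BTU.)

$4718.60

Heat load = 728 therm × 100,000 = 72,800,000 BTU
Gas: input = 72,800,000 / 0.91 = 80,000,000 BTU = 800 therm → 800 × $1.80 = $1,440.00; + 5 × $9.59 standing = $1,487.95
Electric: 72,800,000 BTU / 3412 = 21,340 kWh → × $0.288 = $6,144.90; + 5 × $12.33 standing = $6,206.55
Difference = |$1,487.95 − $6,206.55| = $4,718.60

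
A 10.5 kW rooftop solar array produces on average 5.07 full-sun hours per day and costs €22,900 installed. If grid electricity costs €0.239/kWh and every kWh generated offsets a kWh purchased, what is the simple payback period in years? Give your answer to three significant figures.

4.93 years

Daily generation = 10.5 kW × 5.07 h = 53.23 kWh
Annual generation = 53.23 × 365 = 19431 kWh
Annual savings = 19431 × €0.239 = €4,643.96
Payback = €22,900 / €4,643.96 = 4.93 years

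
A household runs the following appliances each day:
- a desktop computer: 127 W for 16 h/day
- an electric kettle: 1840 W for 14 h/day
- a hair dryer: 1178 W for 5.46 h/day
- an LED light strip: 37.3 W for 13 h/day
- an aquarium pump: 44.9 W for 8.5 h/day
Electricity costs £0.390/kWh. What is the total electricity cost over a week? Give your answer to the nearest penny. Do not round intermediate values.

desktop computer: 127 W × 16 h × 7 d = 14,224 Wh = 14.22 kWh
electric kettle: 1840 W × 14 h × 7 d = 180,320 Wh = 180.3 kWh
hair dryer: 1178 W × 5.46 h × 7 d = 45,023 Wh = 45.02 kWh
LED light strip: 37.3 W × 13 h × 7 d = 3,394 Wh = 3.394 kWh
aquarium pump: 44.9 W × 8.5 h × 7 d = 2,672 Wh = 2.672 kWh
Total energy = 14.22 + 180.3 + 45.02 + 3.394 + 2.672 = 245.6 kWh
Cost = 245.6 kWh × £0.390 = £95.80

£95.80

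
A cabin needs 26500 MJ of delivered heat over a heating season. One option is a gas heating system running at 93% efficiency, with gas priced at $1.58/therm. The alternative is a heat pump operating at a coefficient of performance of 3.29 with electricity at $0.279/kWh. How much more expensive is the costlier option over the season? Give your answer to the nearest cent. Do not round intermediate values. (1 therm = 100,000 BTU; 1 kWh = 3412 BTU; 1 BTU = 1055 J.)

Heat load = 26500 MJ = 26,500,000,000 J / 1055 = 25,118,483 BTU
Gas: input = 25,118,483 / 0.93 = 27,009,122 BTU = 270.1 therm → 270.1 × $1.58 = $426.74
Heat pump: 25,118,483 BTU / 3412 = 7,362 kWh heat; / 3.29 = 2,238 kWh in → × $0.279 = $624.30
Difference = |$426.74 − $624.30| = $197.55

$197.55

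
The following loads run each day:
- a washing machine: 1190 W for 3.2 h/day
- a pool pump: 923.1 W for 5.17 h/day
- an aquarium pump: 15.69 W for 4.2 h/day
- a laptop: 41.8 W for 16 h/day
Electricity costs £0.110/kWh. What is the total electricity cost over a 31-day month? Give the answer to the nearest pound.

washing machine: 1190 W × 3.2 h × 31 d = 118,048 Wh = 118 kWh
pool pump: 923.1 W × 5.17 h × 31 d = 147,945 Wh = 147.9 kWh
aquarium pump: 15.69 W × 4.2 h × 31 d = 2,043 Wh = 2.043 kWh
laptop: 41.8 W × 16 h × 31 d = 20,733 Wh = 20.73 kWh
Total energy = 118 + 147.9 + 2.043 + 20.73 = 288.8 kWh
Cost = 288.8 kWh × £0.110 = £31.76 ≈ £32

£32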